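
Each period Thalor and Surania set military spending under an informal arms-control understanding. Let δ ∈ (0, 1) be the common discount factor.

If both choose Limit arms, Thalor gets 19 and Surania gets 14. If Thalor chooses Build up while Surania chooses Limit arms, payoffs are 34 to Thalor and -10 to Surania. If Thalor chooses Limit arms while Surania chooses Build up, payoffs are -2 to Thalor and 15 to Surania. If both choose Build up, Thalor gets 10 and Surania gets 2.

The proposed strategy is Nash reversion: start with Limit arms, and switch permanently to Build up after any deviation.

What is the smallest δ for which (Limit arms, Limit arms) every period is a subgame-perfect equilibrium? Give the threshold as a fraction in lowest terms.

5/8

Thalor's threshold: (34−19)/(34−10) = 5/8.
Surania's threshold: (15−14)/(15−2) = 1/13.
5/8 > 1/13, so Thalor binds and δ* = 5/8.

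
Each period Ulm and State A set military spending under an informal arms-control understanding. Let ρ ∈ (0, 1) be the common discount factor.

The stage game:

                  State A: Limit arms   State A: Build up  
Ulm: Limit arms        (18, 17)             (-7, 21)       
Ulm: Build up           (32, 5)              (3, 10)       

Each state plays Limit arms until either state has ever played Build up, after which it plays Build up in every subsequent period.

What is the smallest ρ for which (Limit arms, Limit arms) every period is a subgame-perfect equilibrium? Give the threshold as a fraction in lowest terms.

14/29

For Ulm: deviation gain 32−18 = 14, per-period punishment loss 18−3 = 15. IC gives ρ ≥ 14/29.
For State A: gain 4, loss 7 per period, so ρ ≥ 4/11.
The tighter constraint is Ulm's, so cooperation needs ρ ≥ 14/29.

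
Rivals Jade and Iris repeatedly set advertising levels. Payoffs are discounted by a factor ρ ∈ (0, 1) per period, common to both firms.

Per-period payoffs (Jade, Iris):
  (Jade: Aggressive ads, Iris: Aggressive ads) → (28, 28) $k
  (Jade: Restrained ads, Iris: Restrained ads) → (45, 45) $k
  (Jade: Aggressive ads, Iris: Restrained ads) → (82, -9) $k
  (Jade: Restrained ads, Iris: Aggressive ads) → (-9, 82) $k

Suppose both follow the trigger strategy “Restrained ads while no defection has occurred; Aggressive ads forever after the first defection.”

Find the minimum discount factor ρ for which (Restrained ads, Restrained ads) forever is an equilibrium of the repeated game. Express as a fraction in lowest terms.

Under grim trigger the critical discount factor is (T−C)/(T−P) with T = 82, C = 45, P = 28.
ρ* = (82−45)/(82−28) = 37/54.

37/54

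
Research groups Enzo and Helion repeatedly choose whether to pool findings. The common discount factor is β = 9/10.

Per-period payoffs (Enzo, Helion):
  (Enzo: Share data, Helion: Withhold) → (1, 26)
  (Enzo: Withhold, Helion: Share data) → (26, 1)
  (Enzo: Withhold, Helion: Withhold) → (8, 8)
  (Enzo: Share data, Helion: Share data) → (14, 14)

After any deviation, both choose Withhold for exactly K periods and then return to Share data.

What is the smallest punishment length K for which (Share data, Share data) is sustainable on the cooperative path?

IC: β(1−β^K)/(1−β) ≥ (26−14)/(14−8) = 2.
With β = 9/10: need 1 − β^K ≥ 2·(1−9/10)/(9/10), i.e. β^K ≤ 0.7778.
Since (9/10)^2 = 0.8100 and (9/10)^3 = 0.7290, the smallest such K is 3.

3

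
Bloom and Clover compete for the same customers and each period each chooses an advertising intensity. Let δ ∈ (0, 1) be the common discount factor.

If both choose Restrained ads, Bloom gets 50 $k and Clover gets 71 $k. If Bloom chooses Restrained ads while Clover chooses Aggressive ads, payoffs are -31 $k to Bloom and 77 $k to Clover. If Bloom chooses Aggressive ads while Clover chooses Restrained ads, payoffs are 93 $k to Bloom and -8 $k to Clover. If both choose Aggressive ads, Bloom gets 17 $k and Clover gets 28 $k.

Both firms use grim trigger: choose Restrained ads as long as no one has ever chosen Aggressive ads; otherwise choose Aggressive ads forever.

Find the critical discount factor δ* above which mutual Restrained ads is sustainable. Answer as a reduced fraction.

43/76

For Bloom: deviation gain 93−50 = 43, per-period punishment loss 50−17 = 33. IC gives δ ≥ 43/76.
For Clover: gain 6, loss 43 per period, so δ ≥ 6/49.
The tighter constraint is Bloom's, so cooperation needs δ ≥ 43/76.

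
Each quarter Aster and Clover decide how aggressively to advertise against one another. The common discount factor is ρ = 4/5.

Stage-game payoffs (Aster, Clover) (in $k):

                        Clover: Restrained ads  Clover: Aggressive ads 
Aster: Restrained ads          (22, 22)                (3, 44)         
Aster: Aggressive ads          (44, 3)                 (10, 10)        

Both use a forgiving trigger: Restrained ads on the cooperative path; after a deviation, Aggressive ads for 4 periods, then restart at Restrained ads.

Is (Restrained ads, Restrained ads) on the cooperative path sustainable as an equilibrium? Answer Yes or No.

A one-shot deviation gives 44 now, then 10 for 4 periods, then back to 22.
Gain from deviating: (44−22) today; loss: (22−10) in each of the next 4 periods.
No-deviation condition: (22−10)(ρ+…+ρ^4) ≥ 44−22, i.e. ρ+…+ρ^4 ≥ 11/6.
At ρ = 4/5: ρ+…+ρ^4 = 2.3616 ≥ 1.8333.
So cooperation is sustainable.

Yes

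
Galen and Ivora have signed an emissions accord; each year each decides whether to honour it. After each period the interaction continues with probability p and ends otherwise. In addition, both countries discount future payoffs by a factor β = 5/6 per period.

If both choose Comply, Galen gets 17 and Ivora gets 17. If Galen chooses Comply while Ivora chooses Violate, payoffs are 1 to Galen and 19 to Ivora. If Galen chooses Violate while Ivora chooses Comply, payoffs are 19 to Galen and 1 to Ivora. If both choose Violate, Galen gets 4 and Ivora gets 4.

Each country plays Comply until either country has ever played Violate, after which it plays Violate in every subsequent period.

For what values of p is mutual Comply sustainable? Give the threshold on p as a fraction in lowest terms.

With continuation probability p and discount β, the effective per-period discount factor is βp.
Grim-trigger IC: βp ≥ (19−17)/(19−4) = 2/15.
So p ≥ (2/15)/(5/6) = 4/25.

4/25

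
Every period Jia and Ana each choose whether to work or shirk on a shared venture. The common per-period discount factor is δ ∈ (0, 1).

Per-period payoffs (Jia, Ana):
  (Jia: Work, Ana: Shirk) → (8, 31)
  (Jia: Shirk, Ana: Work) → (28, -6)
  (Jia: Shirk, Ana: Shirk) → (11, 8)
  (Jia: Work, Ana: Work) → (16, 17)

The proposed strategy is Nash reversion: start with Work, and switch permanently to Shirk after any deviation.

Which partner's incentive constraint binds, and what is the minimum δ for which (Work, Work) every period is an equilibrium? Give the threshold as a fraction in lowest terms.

For Jia: deviation gain 28−16 = 12, per-period punishment loss 16−11 = 5. IC gives δ ≥ 12/17.
For Ana: gain 14, loss 9 per period, so δ ≥ 14/23.
The tighter constraint is Jia's, so cooperation needs δ ≥ 12/17.

Jia; δ ≥ 12/17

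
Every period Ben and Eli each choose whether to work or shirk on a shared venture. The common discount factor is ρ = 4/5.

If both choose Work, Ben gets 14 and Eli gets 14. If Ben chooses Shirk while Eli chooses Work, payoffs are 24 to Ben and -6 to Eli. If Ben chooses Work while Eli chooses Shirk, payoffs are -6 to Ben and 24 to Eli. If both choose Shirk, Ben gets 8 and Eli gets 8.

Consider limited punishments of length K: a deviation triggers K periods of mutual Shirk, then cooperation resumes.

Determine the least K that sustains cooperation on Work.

3

Need Σ_{k=1}^{K} ρ^k ≥ (24−14)/(14−8) = 1.6667 at ρ = 4/5.
At K = 2 the sum is 1.4400 < 1.6667; at K = 3 it is 1.9520 ≥ 1.6667.
So the minimum punishment length is K = 3.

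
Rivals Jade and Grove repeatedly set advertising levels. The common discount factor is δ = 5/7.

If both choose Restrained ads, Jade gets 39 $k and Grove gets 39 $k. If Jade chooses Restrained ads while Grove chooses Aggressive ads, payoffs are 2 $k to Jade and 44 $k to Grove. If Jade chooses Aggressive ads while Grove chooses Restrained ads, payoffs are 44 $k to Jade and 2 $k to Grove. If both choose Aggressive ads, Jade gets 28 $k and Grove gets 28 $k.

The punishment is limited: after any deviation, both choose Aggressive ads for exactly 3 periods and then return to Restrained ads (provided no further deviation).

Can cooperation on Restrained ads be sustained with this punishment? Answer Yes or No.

Yes

A one-shot deviation gives 44 now, then 28 for 3 periods, then back to 39.
Gain from deviating: (44−39) today; loss: (39−28) in each of the next 3 periods.
No-deviation condition: (39−28)(δ+…+δ^3) ≥ 44−39, i.e. δ+…+δ^3 ≥ 5/11.
At δ = 5/7: δ+…+δ^3 = 1.5889 ≥ 0.4545.
So cooperation is sustainable.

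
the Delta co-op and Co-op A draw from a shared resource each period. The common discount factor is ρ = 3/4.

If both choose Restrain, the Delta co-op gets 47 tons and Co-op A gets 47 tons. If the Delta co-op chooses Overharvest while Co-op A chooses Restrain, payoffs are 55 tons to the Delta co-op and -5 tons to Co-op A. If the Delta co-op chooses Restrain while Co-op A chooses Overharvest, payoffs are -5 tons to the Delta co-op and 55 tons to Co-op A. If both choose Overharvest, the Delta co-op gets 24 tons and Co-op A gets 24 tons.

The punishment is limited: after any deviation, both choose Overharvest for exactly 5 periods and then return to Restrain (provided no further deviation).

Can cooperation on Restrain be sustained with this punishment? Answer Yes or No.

Yes

IC: ρ+…+ρ^5 ≥ (55−47)/(47−24) = 8/23.
At ρ = 3/4: partial sum = 2.2881 ≥ 0.3478. Cooperation sustainable.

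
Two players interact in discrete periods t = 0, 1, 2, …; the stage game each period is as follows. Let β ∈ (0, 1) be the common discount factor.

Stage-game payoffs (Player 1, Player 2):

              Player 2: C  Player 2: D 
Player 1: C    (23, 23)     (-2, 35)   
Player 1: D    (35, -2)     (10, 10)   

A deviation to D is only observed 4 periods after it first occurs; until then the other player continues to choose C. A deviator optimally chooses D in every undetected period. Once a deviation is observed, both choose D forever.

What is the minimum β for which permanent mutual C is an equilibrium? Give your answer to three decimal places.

The best deviation is to choose D for all 4 undetected periods, earning 35 each, then 10 forever once detected.
Deviation value: 35(1−β^4)/(1−β) + 10β^4/(1−β); cooperation value: 23/(1−β).
IC: 23 ≥ 35(1−β^4) + 10β^4 = 35 − 25β^4.
So β^4 ≥ 12/25, giving β ≥ (12/25)^(1/4) ≈ 0.832.

0.832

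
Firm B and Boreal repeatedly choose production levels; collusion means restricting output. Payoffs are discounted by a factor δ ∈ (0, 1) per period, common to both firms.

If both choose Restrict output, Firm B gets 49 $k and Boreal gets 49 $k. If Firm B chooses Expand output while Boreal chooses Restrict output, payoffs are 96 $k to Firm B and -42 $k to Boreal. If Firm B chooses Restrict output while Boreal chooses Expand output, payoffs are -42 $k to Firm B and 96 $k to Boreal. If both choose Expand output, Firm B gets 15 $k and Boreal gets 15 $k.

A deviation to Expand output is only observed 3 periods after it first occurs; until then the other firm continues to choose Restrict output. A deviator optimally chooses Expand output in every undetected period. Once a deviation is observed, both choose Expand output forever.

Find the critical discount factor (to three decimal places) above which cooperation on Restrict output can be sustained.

0.834

Deviating for the 3 undetected periods gains 96−49 = 47 per period over cooperation, then loses 49−15 = 34 per period forever once punishment starts.
Gain: 47(1 + δ + … + δ^2); loss: 34·δ^3/(1−δ).
No profitable deviation ⇔ 47(1−δ^3) ≤ 34·δ^3, i.e. δ^3 ≥ 47/(47+34) = 47/81.
Hence δ ≥ (47/81)^(1/3) ≈ 0.834.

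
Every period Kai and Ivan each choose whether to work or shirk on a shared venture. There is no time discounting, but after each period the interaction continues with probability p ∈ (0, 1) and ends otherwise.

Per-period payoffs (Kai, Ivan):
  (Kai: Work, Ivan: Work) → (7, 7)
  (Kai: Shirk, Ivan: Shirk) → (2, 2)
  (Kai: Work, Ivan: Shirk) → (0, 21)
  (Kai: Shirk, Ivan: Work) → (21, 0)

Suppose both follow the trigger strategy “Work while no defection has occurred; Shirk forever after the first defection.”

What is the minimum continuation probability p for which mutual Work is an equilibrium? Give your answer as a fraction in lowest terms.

With no time discounting, the continuation probability p plays the role of the discount factor.
Grim-trigger IC: 7/(1−p) ≥ 21 + 2p/(1−p) ⇒ p ≥ (21−7)/(21−2) = 14/19.

14/19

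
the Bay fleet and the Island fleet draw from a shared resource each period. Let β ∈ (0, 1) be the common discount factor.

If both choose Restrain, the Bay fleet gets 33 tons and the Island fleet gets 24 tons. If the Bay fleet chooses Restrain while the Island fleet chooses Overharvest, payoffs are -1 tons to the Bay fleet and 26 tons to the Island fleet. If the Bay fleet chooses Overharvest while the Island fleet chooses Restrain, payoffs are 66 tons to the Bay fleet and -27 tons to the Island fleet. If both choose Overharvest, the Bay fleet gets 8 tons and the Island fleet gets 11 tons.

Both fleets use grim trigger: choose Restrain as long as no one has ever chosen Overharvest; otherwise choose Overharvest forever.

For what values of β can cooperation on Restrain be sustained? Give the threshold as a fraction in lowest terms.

the Bay fleet's threshold: (66−33)/(66−8) = 33/58.
the Island fleet's threshold: (26−24)/(26−11) = 2/15.
33/58 > 2/15, so the Bay fleet binds and β* = 33/58.

33/58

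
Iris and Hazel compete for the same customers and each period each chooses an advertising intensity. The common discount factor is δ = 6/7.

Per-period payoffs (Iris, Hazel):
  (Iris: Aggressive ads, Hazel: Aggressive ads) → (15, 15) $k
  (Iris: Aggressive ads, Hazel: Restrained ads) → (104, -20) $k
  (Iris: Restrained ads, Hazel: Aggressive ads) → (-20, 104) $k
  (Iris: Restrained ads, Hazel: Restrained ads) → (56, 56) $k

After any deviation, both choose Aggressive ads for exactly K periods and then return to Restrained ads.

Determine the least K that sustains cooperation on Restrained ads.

Need Σ_{k=1}^{K} δ^k ≥ (104−56)/(56−15) = 1.1707 at δ = 6/7.
At K = 1 the sum is 0.8571 < 1.1707; at K = 2 it is 1.5918 ≥ 1.1707.
So the minimum punishment length is K = 2.

2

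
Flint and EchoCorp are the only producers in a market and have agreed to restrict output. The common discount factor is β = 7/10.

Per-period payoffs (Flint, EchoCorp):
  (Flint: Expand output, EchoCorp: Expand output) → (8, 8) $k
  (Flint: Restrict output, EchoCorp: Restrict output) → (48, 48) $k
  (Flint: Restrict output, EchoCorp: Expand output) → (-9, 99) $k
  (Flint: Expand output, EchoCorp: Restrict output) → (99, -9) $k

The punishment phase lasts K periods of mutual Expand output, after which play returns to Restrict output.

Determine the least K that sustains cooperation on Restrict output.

3

Need Σ_{k=1}^{K} β^k ≥ (99−48)/(48−8) = 1.2750 at β = 7/10.
At K = 2 the sum is 1.1900 < 1.2750; at K = 3 it is 1.5330 ≥ 1.2750.
So the minimum punishment length is K = 3.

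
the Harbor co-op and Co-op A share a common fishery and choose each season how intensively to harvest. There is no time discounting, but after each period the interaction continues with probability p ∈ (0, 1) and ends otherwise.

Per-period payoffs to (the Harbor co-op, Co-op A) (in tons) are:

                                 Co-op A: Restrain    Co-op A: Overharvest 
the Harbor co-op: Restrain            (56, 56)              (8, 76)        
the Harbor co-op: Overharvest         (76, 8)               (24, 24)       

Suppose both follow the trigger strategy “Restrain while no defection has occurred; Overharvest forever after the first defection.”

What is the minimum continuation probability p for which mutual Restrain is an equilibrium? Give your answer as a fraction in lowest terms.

With no time discounting, the continuation probability p plays the role of the discount factor.
Grim-trigger IC: 56/(1−p) ≥ 76 + 24p/(1−p) ⇒ p ≥ (76−56)/(76−24) = 5/13.

5/13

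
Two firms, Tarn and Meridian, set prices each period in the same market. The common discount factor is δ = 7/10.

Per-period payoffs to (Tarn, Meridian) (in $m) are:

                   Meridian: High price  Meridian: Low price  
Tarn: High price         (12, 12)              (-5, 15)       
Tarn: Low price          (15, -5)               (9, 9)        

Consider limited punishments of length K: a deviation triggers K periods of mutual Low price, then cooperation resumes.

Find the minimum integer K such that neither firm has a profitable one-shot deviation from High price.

No profitable deviation requires (12−9)(δ+…+δ^K) ≥ 15−12, i.e. δ+…+δ^K ≥ 1 ≈ 1.0000.
With δ = 7/10, the partial sums are K=1: 0.7000, K=2: 1.1900.
K = 2 is the first length at which the sum reaches 1.0000.

2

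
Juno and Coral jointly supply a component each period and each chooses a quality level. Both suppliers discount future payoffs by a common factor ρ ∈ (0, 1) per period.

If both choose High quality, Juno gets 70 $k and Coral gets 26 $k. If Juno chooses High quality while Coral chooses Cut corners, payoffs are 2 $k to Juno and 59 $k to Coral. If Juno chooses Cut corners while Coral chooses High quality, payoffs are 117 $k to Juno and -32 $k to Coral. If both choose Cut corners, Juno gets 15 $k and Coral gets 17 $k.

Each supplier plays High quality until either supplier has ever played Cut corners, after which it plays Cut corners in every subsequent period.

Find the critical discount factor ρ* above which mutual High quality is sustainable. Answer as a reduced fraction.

11/14

Juno's threshold: (117−70)/(117−15) = 47/102.
Coral's threshold: (59−26)/(59−17) = 11/14.
47/102 < 11/14, so Coral binds and ρ* = 11/14.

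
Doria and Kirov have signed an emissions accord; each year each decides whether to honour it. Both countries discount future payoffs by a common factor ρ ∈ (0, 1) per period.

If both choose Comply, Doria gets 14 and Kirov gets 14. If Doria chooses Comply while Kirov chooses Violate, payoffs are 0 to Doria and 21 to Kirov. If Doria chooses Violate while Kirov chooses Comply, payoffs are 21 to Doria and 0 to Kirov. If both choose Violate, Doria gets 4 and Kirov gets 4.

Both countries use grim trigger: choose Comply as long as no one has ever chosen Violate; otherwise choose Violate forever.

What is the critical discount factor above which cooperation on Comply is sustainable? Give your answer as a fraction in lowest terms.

7/17

One-period gain from deviating is 21 − 14 = 7. The loss is 14 − 4 = 10 in every subsequent period, with present value 10·ρ/(1−ρ).
Deviation is unprofitable when 10·ρ/(1−ρ) ≥ 7, i.e. ρ/(1−ρ) ≥ 7/10.
Equivalently ρ ≥ 7/(7+10) = 7/17.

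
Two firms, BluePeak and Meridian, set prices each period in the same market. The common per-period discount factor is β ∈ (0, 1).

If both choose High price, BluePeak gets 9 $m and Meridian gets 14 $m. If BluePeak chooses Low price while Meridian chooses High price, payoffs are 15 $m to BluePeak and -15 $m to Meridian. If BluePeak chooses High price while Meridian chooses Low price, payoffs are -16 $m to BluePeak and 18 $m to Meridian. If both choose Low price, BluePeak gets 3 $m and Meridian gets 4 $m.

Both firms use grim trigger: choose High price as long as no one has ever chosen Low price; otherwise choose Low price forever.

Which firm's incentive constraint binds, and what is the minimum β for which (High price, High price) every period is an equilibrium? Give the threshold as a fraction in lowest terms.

BluePeak: cooperation gives 9 each period; deviation gives 15 once then 3 forever.
  9/(1−β) ≥ 15 + 3β/(1−β) ⇒ β ≥ 6/12 = 1/2.
Meridian: cooperation gives 14 each period; deviation gives 18 once then 4 forever.
  β ≥ 4/14 = 2/7.
Both must hold, so the binding constraint is BluePeak's: β ≥ 1/2.

BluePeak; β ≥ 1/2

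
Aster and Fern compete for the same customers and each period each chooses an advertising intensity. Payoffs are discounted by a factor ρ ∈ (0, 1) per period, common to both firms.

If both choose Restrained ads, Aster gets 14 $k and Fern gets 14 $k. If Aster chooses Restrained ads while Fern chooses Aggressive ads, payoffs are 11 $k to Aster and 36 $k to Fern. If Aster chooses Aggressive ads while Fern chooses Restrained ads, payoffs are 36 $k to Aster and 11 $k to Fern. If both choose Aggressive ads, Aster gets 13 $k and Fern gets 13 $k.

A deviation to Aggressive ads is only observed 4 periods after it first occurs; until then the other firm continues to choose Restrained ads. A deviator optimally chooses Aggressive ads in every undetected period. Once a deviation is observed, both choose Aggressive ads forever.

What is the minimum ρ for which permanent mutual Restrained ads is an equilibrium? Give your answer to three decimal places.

Deviating for the 4 undetected periods gains 36−14 = 22 per period over cooperation, then loses 14−13 = 1 per period forever once punishment starts.
Gain: 22(1 + ρ + … + ρ^3); loss: 1·ρ^4/(1−ρ).
No profitable deviation ⇔ 22(1−ρ^4) ≤ 1·ρ^4, i.e. ρ^4 ≥ 22/(22+1) = 22/23.
Hence ρ ≥ (22/23)^(1/4) ≈ 0.989.

0.989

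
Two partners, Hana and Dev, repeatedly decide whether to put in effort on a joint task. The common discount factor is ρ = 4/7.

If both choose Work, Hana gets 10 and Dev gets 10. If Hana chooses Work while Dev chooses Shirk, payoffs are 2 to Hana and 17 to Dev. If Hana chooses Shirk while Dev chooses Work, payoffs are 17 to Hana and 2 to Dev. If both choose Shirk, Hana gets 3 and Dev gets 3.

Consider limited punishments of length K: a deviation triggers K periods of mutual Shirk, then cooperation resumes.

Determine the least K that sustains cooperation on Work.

Need Σ_{k=1}^{K} ρ^k ≥ (17−10)/(10−3) = 1.0000 at ρ = 4/7.
At K = 2 the sum is 0.8980 < 1.0000; at K = 3 it is 1.0845 ≥ 1.0000.
So the minimum punishment length is K = 3.

3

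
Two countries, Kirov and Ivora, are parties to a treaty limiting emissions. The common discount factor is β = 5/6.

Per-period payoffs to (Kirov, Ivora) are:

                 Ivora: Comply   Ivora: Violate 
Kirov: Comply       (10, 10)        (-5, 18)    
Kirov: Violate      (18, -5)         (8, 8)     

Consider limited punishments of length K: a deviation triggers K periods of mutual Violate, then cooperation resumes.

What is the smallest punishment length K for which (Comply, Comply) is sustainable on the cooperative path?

IC: β(1−β^K)/(1−β) ≥ (18−10)/(10−8) = 4.
With β = 5/6: need 1 − β^K ≥ 4·(1−5/6)/(5/6), i.e. β^K ≤ 0.2000.
Since (5/6)^8 = 0.2326 and (5/6)^9 = 0.1938, the smallest such K is 9.

9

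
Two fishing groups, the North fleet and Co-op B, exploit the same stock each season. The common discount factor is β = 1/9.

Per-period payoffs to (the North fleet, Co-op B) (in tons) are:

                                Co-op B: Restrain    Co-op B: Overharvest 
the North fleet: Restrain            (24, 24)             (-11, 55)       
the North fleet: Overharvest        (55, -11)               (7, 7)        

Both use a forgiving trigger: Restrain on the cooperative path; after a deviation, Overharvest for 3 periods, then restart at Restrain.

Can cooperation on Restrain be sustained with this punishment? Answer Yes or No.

A one-shot deviation gives 55 now, then 7 for 3 periods, then back to 24.
Gain from deviating: (55−24) today; loss: (24−7) in each of the next 3 periods.
No-deviation condition: (24−7)(β+…+β^3) ≥ 55−24, i.e. β+…+β^3 ≥ 31/17.
At β = 1/9: β+…+β^3 = 0.1248 < 1.8235.
So cooperation is not sustainable.

No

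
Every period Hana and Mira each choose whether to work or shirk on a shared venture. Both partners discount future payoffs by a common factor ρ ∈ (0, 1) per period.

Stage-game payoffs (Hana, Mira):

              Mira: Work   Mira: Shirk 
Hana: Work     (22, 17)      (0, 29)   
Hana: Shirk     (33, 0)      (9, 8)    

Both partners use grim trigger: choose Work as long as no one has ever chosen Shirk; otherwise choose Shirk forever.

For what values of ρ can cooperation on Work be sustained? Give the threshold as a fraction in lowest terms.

4/7

Hana: cooperation gives 22 each period; deviation gives 33 once then 9 forever.
  22/(1−ρ) ≥ 33 + 9ρ/(1−ρ) ⇒ ρ ≥ 11/24.
Mira: cooperation gives 17 each period; deviation gives 29 once then 8 forever.
  ρ ≥ 12/21 = 4/7.
Both must hold, so the binding constraint is Mira's: ρ ≥ 4/7.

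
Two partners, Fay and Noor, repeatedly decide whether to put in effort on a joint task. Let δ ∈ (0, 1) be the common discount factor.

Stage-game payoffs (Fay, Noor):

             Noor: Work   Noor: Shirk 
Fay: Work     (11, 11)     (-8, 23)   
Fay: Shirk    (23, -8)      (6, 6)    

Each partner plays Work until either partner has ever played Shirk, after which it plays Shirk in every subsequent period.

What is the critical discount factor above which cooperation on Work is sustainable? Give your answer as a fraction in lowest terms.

12/17

Cooperation forever yields 11 each period: 11/(1−δ).
Deviating yields 23 once, then 6 forever: 23 + 6δ/(1−δ).
No profitable deviation requires 11/(1−δ) ≥ 23 + 6δ/(1−δ).
Multiplying by (1−δ): 11 ≥ 23(1−δ) + 6δ = 23 − 17δ.
So 17δ ≥ 12, i.e. δ ≥ 12/17.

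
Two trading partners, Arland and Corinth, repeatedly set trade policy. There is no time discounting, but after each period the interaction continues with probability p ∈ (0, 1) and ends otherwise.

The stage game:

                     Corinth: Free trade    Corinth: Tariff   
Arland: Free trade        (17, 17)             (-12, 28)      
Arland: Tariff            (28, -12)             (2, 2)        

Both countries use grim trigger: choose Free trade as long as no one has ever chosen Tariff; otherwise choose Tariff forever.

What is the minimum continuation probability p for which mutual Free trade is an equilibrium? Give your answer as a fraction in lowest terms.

Expected cooperation value is 17 + p·17 + p²·17 + … = 17/(1−p); deviation gives 28 + p·2/(1−p).
17 ≥ 28(1−p) + 2p ⇒ 26p ≥ 11 ⇒ p ≥ 11/26.

11/26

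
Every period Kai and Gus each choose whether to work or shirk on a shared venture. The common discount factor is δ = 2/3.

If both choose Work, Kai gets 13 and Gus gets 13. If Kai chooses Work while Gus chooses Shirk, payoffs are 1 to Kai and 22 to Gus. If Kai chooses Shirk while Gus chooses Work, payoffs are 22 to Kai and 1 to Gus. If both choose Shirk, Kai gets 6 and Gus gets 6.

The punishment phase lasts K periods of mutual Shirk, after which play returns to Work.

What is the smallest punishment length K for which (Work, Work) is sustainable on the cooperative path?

3

IC: δ(1−δ^K)/(1−δ) ≥ (22−13)/(13−6) = 9/7.
With δ = 2/3: need 1 − δ^K ≥ 9/7·(1−2/3)/(2/3), i.e. δ^K ≤ 0.3571.
Since (2/3)^2 = 0.4444 and (2/3)^3 = 0.2963, the smallest such K is 3.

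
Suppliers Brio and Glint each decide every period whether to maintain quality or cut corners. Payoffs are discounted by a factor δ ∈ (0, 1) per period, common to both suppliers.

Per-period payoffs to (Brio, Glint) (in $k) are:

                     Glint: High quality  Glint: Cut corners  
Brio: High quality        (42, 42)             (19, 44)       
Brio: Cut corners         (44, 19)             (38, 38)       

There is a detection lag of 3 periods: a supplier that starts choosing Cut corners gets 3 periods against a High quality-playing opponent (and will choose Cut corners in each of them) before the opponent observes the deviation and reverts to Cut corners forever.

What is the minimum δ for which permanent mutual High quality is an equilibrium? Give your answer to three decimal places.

0.693

The best deviation is to choose Cut corners for all 3 undetected periods, earning 44 each, then 38 forever once detected.
Deviation value: 44(1−δ^3)/(1−δ) + 38δ^3/(1−δ); cooperation value: 42/(1−δ).
IC: 42 ≥ 44(1−δ^3) + 38δ^3 = 44 − 6δ^3.
So δ^3 ≥ 2/6 = 1/3, giving δ ≥ (1/3)^(1/3) ≈ 0.693.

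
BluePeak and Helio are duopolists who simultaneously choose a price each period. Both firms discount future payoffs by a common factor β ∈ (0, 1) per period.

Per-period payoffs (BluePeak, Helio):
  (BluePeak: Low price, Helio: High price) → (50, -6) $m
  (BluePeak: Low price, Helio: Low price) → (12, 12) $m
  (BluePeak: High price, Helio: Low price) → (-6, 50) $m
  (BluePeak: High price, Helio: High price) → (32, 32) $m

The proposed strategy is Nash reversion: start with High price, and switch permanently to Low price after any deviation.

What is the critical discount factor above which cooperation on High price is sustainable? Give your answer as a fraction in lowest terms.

9/19

Under grim trigger the critical discount factor is (T−C)/(T−P) with T = 50, C = 32, P = 12.
β* = (50−32)/(50−12) = 18/38 = 9/19.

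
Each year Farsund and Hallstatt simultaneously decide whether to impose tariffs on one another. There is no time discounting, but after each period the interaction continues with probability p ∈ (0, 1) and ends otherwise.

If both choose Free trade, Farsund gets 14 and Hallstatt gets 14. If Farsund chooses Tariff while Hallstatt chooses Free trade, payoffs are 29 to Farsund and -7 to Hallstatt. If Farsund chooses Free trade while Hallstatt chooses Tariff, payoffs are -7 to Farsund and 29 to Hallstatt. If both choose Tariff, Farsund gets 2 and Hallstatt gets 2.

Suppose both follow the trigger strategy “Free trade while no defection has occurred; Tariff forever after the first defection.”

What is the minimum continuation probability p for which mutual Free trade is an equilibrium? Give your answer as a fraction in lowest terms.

5/9

With no time discounting, the continuation probability p plays the role of the discount factor.
Grim-trigger IC: 14/(1−p) ≥ 29 + 2p/(1−p) ⇒ p ≥ (29−14)/(29−2) = 5/9.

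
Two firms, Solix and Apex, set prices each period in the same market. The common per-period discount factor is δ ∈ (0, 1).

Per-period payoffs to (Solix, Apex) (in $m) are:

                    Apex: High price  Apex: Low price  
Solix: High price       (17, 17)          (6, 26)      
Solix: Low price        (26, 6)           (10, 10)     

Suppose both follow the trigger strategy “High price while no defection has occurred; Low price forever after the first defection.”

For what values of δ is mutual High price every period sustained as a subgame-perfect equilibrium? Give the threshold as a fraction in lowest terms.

17/(1−δ) ≥ 26 + 10δ/(1−δ)
17 ≥ 26 − 16δ
δ ≥ 9/16.

9/16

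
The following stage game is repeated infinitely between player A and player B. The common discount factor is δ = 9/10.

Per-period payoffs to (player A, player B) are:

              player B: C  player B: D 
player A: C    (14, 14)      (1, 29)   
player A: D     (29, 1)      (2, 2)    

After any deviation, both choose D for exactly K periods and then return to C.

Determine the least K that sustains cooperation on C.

2

Need Σ_{k=1}^{K} δ^k ≥ (29−14)/(14−2) = 1.2500 at δ = 9/10.
At K = 1 the sum is 0.9000 < 1.2500; at K = 2 it is 1.7100 ≥ 1.2500.
So the minimum punishment length is K = 2.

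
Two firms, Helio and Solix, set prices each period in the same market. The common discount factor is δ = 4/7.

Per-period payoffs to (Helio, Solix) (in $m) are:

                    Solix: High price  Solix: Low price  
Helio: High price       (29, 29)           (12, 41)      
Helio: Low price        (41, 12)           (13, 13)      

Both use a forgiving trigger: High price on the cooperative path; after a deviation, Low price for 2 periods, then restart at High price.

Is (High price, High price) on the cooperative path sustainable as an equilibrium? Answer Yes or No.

IC: δ+…+δ^2 ≥ (41−29)/(29−13) = 3/4.
At δ = 4/7: partial sum = 0.8980 ≥ 0.7500. Cooperation sustainable.

Yes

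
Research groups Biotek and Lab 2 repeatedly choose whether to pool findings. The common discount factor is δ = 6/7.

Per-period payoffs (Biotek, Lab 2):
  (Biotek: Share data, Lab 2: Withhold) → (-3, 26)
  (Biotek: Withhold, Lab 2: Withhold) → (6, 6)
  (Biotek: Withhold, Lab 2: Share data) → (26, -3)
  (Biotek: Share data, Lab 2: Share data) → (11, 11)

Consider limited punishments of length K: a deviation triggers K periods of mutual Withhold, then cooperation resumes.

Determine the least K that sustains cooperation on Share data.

5

IC: δ(1−δ^K)/(1−δ) ≥ (26−11)/(11−6) = 3.
With δ = 6/7: need 1 − δ^K ≥ 3·(1−6/7)/(6/7), i.e. δ^K ≤ 0.5000.
Since (6/7)^4 = 0.5398 and (6/7)^5 = 0.4627, the smallest such K is 5.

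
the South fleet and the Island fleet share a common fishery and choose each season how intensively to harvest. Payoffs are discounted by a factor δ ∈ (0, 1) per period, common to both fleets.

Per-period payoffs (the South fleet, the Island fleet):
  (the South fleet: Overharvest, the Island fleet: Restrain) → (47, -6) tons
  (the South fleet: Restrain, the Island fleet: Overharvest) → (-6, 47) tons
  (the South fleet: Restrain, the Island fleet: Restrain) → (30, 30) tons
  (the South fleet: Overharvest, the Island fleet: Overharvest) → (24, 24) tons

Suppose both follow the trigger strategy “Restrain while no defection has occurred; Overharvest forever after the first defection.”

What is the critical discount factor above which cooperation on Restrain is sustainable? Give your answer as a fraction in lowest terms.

30/(1−δ) ≥ 47 + 24δ/(1−δ)
30 ≥ 47 − 23δ
δ ≥ 17/23.

17/23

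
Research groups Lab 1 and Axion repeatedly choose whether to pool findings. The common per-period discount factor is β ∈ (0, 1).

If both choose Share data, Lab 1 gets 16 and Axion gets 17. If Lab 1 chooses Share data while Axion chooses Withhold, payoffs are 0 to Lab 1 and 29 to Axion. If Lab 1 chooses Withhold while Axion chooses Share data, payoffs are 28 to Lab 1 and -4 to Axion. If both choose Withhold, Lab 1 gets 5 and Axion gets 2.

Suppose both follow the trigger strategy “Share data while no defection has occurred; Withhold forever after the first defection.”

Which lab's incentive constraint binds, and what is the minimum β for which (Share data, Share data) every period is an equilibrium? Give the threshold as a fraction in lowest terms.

Lab 1; β ≥ 12/23

For Lab 1: deviation gain 28−16 = 12, per-period punishment loss 16−5 = 11. IC gives β ≥ 12/23.
For Axion: gain 12, loss 15 per period, so β ≥ 12/27 = 4/9.
The tighter constraint is Lab 1's, so cooperation needs β ≥ 12/23.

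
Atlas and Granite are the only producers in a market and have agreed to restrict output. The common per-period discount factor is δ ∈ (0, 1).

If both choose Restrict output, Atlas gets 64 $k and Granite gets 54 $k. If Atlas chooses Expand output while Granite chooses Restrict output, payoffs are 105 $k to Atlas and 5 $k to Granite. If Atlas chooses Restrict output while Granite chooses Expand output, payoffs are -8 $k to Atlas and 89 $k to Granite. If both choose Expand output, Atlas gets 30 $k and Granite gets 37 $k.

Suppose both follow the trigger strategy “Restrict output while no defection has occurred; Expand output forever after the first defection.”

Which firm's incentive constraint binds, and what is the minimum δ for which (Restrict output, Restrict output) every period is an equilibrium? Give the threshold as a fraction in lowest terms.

Granite; δ ≥ 35/52

Atlas's threshold: (105−64)/(105−30) = 41/75.
Granite's threshold: (89−54)/(89−37) = 35/52.
41/75 < 35/52, so Granite binds and δ* = 35/52.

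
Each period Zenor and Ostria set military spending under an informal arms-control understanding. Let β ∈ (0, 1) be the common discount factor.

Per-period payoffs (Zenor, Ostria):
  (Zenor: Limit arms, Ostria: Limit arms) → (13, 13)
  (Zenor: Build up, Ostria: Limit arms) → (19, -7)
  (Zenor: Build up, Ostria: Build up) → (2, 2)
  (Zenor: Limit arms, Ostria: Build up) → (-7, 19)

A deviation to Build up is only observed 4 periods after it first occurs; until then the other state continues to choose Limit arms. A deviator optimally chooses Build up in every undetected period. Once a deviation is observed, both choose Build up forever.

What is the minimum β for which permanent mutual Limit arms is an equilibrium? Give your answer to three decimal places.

0.771

Deviating for the 4 undetected periods gains 19−13 = 6 per period over cooperation, then loses 13−2 = 11 per period forever once punishment starts.
Gain: 6(1 + β + … + β^3); loss: 11·β^4/(1−β).
No profitable deviation ⇔ 6(1−β^4) ≤ 11·β^4, i.e. β^4 ≥ 6/(6+11) = 6/17.
Hence β ≥ (6/17)^(1/4) ≈ 0.771.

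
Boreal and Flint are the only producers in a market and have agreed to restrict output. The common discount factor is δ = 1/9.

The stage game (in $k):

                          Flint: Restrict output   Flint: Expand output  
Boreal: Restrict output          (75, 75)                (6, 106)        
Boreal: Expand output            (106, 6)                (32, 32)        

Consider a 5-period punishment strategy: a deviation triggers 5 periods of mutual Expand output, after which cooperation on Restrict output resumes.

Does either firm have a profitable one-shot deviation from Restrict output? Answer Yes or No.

Comparing payoff streams over the 6 periods until play realigns: cooperate → 75(1+δ+…+δ^5); deviate → 106 + 32(δ+…+δ^5).
Cooperation is sustained iff (75−32)(δ+…+δ^5) ≥ 106−75.
δ+…+δ^5 = 1/9·(1−(1/9)^5)/(1−1/9) = 0.1250, and (106−75)/(75−32) = 0.7209.
0.1250 < 0.7209, so cooperation is not sustainable.

Yes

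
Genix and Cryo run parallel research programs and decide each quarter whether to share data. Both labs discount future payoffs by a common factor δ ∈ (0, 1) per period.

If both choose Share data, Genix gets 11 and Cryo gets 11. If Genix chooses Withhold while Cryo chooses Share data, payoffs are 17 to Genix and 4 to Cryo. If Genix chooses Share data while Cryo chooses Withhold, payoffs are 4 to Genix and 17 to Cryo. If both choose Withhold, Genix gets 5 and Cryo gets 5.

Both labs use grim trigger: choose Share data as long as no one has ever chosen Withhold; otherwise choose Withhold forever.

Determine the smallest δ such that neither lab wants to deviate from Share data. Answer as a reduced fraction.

11/(1−δ) ≥ 17 + 5δ/(1−δ)
11 ≥ 17 − 12δ
δ ≥ 6/12 = 1/2.

1/2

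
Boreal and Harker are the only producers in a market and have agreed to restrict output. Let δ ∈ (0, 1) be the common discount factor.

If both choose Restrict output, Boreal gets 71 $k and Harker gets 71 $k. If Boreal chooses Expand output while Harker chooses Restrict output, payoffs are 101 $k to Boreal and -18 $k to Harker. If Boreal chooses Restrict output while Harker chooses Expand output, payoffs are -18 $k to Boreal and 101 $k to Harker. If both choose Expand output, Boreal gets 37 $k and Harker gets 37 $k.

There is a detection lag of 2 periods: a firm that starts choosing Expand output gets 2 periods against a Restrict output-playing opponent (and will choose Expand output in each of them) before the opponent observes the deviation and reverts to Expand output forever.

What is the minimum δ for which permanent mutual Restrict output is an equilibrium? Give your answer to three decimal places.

A deviator earns 101 for 2 periods, then 37 forever; cooperating earns 71 forever. Multiplying the IC by (1−δ):
71 ≥ 101(1−δ^2) + 37δ^2, so 64·δ^2 ≥ 30 and δ^2 ≥ 15/32.
δ ≥ (15/32)^(1/2) ≈ 0.685.

0.685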